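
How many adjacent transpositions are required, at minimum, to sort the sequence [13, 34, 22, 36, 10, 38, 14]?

9 adjacent swaps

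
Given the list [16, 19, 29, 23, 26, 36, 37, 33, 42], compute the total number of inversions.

Out-of-order pairs: 4

Sweep left to right; for each value list the smaller values that follow it:
16 → none → 0
19 → none → 0
29 → 23, 26 → 2
23 → none → 0
26 → none → 0
36 → 33 → 1
37 → 33 → 1
33 → none → 0
42 → none → 0
Sum: 0 + 0 + 2 + 0 + 0 + 1 + 1 + 0 + 0 = 4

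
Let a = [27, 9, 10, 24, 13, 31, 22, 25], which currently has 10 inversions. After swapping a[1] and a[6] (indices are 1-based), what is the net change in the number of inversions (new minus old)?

Positions 1 and 6 hold 27 and 31; after swapping, the array is [31, 9, 10, 24, 13, 27, 22, 25].
Sweep left to right; for each value list the smaller values that follow it:
31 → 9, 10, 24, 13, 27, 22, 25 → 7
9 → none → 0
10 → none → 0
24 → 13, 22 → 2
13 → none → 0
27 → 22, 25 → 2
22 → none → 0
25 → none → 0
Sum: 7 + 0 + 0 + 2 + 0 + 2 + 0 + 0 = 11
Change: 11 − 10 = +1

+1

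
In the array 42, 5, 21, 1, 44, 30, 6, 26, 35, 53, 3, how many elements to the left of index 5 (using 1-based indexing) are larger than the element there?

The element at index 5 is 44.
Elements before it: 42, 5, 21, 1
None of them are larger than 44.

0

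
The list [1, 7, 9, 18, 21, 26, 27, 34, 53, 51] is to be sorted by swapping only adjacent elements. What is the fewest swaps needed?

Each adjacent swap fixes exactly one inversion, so the minimum swap count equals the number of inversions.
Count inversions — for each element, later elements that are smaller:
1: none → 0
7: none → 0
9: none → 0
18: none → 0
21: none → 0
26: none → 0
27: none → 0
34: none → 0
53: 51 → 1
51: none → 0
Total inversions: 0 + 0 + 0 + 0 + 0 + 0 + 0 + 0 + 1 + 0 = 1

1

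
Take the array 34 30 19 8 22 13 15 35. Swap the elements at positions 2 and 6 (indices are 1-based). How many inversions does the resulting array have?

Inversions: 11

Positions 2 and 6 hold 30 and 13; after swapping, the array is [34, 13, 19, 8, 22, 30, 15, 35].
Count, for each position, how many later elements it exceeds:
34: 6
13: 1
19: 2
8: 0
22: 1
30: 1
15: 0
35: 0
Sum: 6 + 1 + 2 + 0 + 1 + 1 + 0 + 0 = 11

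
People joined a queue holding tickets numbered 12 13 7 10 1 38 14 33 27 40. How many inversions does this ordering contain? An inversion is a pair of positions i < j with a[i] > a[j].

12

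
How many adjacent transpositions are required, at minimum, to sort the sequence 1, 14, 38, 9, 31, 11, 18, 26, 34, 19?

Minimum adjacent swaps = number of inversions (each swap of adjacent out-of-order elements removes one inversion and no swap can remove more).
Count inversions — for each element, later elements that are smaller:
1: none → 0
14: 9, 11 → 2
38: 9, 31, 11, 18, 26, 34, 19 → 7
9: none → 0
31: 11, 18, 26, 19 → 4
11: none → 0
18: none → 0
26: 19 → 1
34: 19 → 1
19: none → 0
Total inversions: 0 + 2 + 7 + 0 + 4 + 0 + 0 + 1 + 1 + 0 = 15

Swaps: 15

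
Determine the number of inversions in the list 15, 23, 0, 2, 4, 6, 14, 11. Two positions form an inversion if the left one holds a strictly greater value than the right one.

Element-by-element contributions:
15: 6
23: 6
0: 0
2: 0
4: 0
6: 0
14: 1
11: 0
Sum: 6 + 6 + 0 + 0 + 0 + 0 + 1 + 0 = 13

13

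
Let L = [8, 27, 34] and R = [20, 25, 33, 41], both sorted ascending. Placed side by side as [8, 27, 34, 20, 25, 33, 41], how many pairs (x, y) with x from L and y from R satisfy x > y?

5 split inversions

Count, for every r in R, how many entries of L exceed r:
r = 20: 27, 34 → 2
r = 25: 27, 34 → 2
r = 33: 34 → 1
r = 41: none → 0
Cross-inversions: 2 + 2 + 1 + 0 = 5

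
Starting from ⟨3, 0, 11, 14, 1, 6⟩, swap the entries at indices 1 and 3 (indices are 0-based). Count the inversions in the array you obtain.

9

Positions 1 and 3 hold 0 and 14; after swapping, the array is [3, 14, 11, 0, 1, 6].
Element-by-element contributions:
3: 2
14: 4
11: 3
0: 0
1: 0
6: 0
Sum: 2 + 4 + 3 + 0 + 0 + 0 = 9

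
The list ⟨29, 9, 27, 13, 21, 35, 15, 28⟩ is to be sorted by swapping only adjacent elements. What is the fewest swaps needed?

12

The minimum number of adjacent swaps to sort an array equals its inversion count, since every such swap removes exactly one inversion.
Count inversions — for each element, later elements that are smaller:
29: 9, 27, 13, 21, 15, 28 → 6
9: none → 0
27: 13, 21, 15 → 3
13: none → 0
21: 15 → 1
35: 15, 28 → 2
15: none → 0
28: none → 0
Total inversions: 6 + 0 + 3 + 0 + 1 + 2 + 0 + 0 = 12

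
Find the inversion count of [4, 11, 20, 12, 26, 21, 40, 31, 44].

3 inversions

Element-by-element contributions:
4: 0
11: 0
20: 1
12: 0
26: 1
21: 0
40: 1
31: 0
44: 0
Sum: 0 + 0 + 1 + 0 + 1 + 0 + 1 + 0 + 0 = 3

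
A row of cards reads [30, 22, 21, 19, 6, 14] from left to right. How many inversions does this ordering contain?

For each element, count later entries that are smaller:
30 → 22, 21, 19, 6, 14 → 5
22 → 21, 19, 6, 14 → 4
21 → 19, 6, 14 → 3
19 → 6, 14 → 2
6 → none → 0
14 → none → 0
Sum: 5 + 4 + 3 + 2 + 0 + 0 = 14

14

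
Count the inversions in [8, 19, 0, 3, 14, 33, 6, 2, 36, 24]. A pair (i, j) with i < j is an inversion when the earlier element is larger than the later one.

Count, for each position, how many later elements it exceeds:
8 → 0, 3, 6, 2 → 4
19 → 0, 3, 14, 6, 2 → 5
0 → none → 0
3 → 2 → 1
14 → 6, 2 → 2
33 → 6, 2, 24 → 3
6 → 2 → 1
2 → none → 0
36 → 24 → 1
24 → none → 0
Sum: 4 + 5 + 0 + 1 + 2 + 3 + 1 + 0 + 1 + 0 = 17

17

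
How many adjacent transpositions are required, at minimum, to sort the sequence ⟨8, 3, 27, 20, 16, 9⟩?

Minimum adjacent swaps = number of inversions (each swap of adjacent out-of-order elements removes one inversion and no swap can remove more).
Count inversions — for each element, later elements that are smaller:
8: 3 → 1
3: none → 0
27: 20, 16, 9 → 3
20: 16, 9 → 2
16: 9 → 1
9: none → 0
Total inversions: 1 + 0 + 3 + 2 + 1 + 0 = 7

7 adjacent swaps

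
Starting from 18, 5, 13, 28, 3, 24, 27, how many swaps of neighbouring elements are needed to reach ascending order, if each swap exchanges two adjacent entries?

Each adjacent swap fixes exactly one inversion, so the minimum swap count equals the number of inversions.
Count inversions — for each element, later elements that are smaller:
18: 5, 13, 3 → 3
5: 3 → 1
13: 3 → 1
28: 3, 24, 27 → 3
3: none → 0
24: none → 0
27: none → 0
Total inversions: 3 + 1 + 1 + 3 + 0 + 0 + 0 = 8

8 swaps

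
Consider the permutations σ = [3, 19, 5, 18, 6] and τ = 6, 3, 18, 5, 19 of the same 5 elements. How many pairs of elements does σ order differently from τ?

Discordant pairs: 7

Assign each item its position (1..5) in the first ordering, then rewrite the second ordering as that position sequence:
positions: 3→1, 19→2, 5→3, 18→4, 6→5
second ordering as positions: [5, 1, 4, 3, 2]
Discordant pairs = inversions in this position sequence.
5: 1, 4, 3, 2 → 4
1: 0
4: 3, 2 → 2
3: 2 → 1
2: 0
Total: 4 + 0 + 2 + 1 + 0 = 7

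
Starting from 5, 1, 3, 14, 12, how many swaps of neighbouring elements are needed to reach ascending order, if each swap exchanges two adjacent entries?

3

The minimum number of adjacent swaps to sort an array equals its inversion count, since every such swap removes exactly one inversion.
Count inversions — for each element, later elements that are smaller:
5: 1, 3 → 2
1: none → 0
3: none → 0
14: 12 → 1
12: none → 0
Total inversions: 2 + 0 + 0 + 1 + 0 = 3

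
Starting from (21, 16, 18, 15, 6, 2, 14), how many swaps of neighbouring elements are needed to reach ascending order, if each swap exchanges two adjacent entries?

18

Each adjacent swap fixes exactly one inversion, so the minimum swap count equals the number of inversions.
Count inversions — for each element, later elements that are smaller:
21: 16, 18, 15, 6, 2, 14 → 6
16: 15, 6, 2, 14 → 4
18: 15, 6, 2, 14 → 4
15: 6, 2, 14 → 3
6: 2 → 1
2: none → 0
14: none → 0
Total inversions: 6 + 4 + 4 + 3 + 1 + 0 + 0 = 18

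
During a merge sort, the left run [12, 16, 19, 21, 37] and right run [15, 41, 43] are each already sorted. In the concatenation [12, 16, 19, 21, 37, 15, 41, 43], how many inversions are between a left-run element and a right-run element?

4 cross-inversions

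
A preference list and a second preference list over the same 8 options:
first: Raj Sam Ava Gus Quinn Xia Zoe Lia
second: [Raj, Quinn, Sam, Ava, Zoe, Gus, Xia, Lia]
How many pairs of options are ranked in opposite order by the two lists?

Assign each item its position (1..8) in the first ordering, then rewrite the second ordering as that position sequence:
positions: Raj→1, Sam→2, Ava→3, Gus→4, Quinn→5, Xia→6, Zoe→7, Lia→8
second ordering as positions: [1, 5, 2, 3, 7, 4, 6, 8]
Discordant pairs = inversions in this position sequence.
1: 0
5: 2, 3, 4 → 3
2: 0
3: 0
7: 4, 6 → 2
4: 0
6: 0
8: 0
Total: 0 + 3 + 0 + 0 + 2 + 0 + 0 + 0 = 5

5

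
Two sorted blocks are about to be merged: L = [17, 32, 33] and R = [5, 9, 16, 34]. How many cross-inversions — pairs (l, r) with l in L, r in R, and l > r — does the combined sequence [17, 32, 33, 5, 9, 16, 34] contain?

9 cross-inversions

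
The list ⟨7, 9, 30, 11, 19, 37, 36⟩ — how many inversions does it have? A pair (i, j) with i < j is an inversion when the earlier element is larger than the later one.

3

For each element, count later entries that are smaller:
7: 0
9: 0
30: 2
11: 0
19: 0
37: 1
36: 0
Sum: 0 + 0 + 2 + 0 + 0 + 1 + 0 = 3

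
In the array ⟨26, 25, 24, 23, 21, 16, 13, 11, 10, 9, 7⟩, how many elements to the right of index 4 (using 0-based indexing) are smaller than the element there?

6 such elements

The element at index 4 is 21.
Elements after it: 16, 13, 11, 10, 9, 7
Those smaller than 21: 16, 13, 11, 10, 9, 7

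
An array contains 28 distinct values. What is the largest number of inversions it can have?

378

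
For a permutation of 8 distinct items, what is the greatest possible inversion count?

28

A reversed (strictly descending) arrangement makes every pair an inversion, giving C(8, 2) inversions.
C(8, 2) = 8·7/2 = 28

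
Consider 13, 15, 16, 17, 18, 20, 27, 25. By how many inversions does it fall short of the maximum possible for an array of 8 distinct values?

27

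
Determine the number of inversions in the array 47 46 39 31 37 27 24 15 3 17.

Element-by-element contributions:
47 → 46, 39, 31, 37, 27, 24, 15, 3, 17 → 9
46 → 39, 31, 37, 27, 24, 15, 3, 17 → 8
39 → 31, 37, 27, 24, 15, 3, 17 → 7
31 → 27, 24, 15, 3, 17 → 5
37 → 27, 24, 15, 3, 17 → 5
27 → 24, 15, 3, 17 → 4
24 → 15, 3, 17 → 3
15 → 3 → 1
3 → none → 0
17 → none → 0
Sum: 9 + 8 + 7 + 5 + 5 + 4 + 3 + 1 + 0 + 0 = 42

42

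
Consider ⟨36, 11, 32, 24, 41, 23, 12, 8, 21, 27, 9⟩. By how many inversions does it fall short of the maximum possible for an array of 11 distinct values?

18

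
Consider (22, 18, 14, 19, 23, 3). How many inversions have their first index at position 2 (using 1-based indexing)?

The element at index 2 is 18.
Elements after it: 14, 19, 23, 3
Those smaller than 18: 14, 3

2 such elements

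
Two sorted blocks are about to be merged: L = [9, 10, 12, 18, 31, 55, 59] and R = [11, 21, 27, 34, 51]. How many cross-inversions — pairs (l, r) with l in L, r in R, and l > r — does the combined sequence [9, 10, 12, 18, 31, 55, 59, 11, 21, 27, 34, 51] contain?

Split inversions: 15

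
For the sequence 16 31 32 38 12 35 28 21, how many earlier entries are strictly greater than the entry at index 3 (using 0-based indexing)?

The element at index 3 is 38.
Elements before it: 16, 31, 32
None of them are larger than 38.

0 such elements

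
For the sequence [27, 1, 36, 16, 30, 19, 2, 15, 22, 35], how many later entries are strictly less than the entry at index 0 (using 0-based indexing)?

The element at index 0 is 27.
Elements after it: 1, 36, 16, 30, 19, 2, 15, 22, 35
Those smaller than 27: 1, 16, 19, 2, 15, 22

6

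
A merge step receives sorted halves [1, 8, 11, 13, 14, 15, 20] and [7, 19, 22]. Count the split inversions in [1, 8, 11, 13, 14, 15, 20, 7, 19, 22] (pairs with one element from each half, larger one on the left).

7

Take each right-half value and tally the left-half values above it:
r = 7: 8, 11, 13, 14, 15, 20 → 6
r = 19: 20 → 1
r = 22: none → 0
Cross-inversions: 6 + 1 + 0 = 7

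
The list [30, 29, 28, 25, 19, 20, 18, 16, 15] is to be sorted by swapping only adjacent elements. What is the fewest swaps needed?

The minimum number of adjacent swaps to sort an array equals its inversion count, since every such swap removes exactly one inversion.
Count inversions — for each element, later elements that are smaller:
30: 29, 28, 25, 19, 20, 18, 16, 15 → 8
29: 28, 25, 19, 20, 18, 16, 15 → 7
28: 25, 19, 20, 18, 16, 15 → 6
25: 19, 20, 18, 16, 15 → 5
19: 18, 16, 15 → 3
20: 18, 16, 15 → 3
18: 16, 15 → 2
16: 15 → 1
15: none → 0
Total inversions: 8 + 7 + 6 + 5 + 3 + 3 + 2 + 1 + 0 = 35

Swaps: 35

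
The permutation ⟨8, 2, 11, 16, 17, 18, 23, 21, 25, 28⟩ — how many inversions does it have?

2

For each element, count later entries that are smaller:
8: 1
2: 0
11: 0
16: 0
17: 0
18: 0
23: 1
21: 0
25: 0
28: 0
Sum: 1 + 0 + 0 + 0 + 0 + 0 + 1 + 0 + 0 + 0 = 2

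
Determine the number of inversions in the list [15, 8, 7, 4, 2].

Listing every pair i<j with a[i]>a[j] (using 0-based positions):
(0,1): 15 > 8
(0,2): 15 > 7
(0,3): 15 > 4
(0,4): 15 > 2
(1,2): 8 > 7
(1,3): 8 > 4
(1,4): 8 > 2
(2,3): 7 > 4
(2,4): 7 > 2
(3,4): 4 > 2
That's 10 pairs.

There are 10 out-of-order pairs.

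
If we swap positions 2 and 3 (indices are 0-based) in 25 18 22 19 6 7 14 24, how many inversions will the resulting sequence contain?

Positions 2 and 3 hold 22 and 19; after swapping, the array is [25, 18, 19, 22, 6, 7, 14, 24].
Sweep left to right; for each value list the smaller values that follow it:
25 → 18, 19, 22, 6, 7, 14, 24 → 7
18 → 6, 7, 14 → 3
19 → 6, 7, 14 → 3
22 → 6, 7, 14 → 3
6 → none → 0
7 → none → 0
14 → none → 0
24 → none → 0
Sum: 7 + 3 + 3 + 3 + 0 + 0 + 0 + 0 = 16

16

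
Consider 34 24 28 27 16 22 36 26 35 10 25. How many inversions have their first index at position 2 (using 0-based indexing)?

The element at index 2 is 28.
Elements after it: 27, 16, 22, 36, 26, 35, 10, 25
Those smaller than 28: 27, 16, 22, 26, 10, 25

6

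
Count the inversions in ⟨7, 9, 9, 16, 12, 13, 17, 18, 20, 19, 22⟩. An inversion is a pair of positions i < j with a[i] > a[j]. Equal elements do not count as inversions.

Element-by-element contributions:
7 → none → 0
9 → none → 0
9 → none → 0
16 → 12, 13 → 2
12 → none → 0
13 → none → 0
17 → none → 0
18 → none → 0
20 → 19 → 1
19 → none → 0
22 → none → 0
Sum: 0 + 0 + 0 + 2 + 0 + 0 + 0 + 0 + 1 + 0 + 0 = 3

3 out-of-order pairs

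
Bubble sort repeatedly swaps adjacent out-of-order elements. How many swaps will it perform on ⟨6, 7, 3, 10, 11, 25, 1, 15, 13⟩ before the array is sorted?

11 swaps

Each adjacent swap fixes exactly one inversion, so the minimum swap count equals the number of inversions.
Count inversions — for each element, later elements that are smaller:
6: 3, 1 → 2
7: 3, 1 → 2
3: 1 → 1
10: 1 → 1
11: 1 → 1
25: 1, 15, 13 → 3
1: none → 0
15: 13 → 1
13: none → 0
Total inversions: 2 + 2 + 1 + 1 + 1 + 3 + 0 + 1 + 0 = 11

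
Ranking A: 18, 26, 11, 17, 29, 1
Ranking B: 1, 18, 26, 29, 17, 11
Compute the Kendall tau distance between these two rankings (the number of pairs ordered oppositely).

8 discordant pairs

Assign each item its position (1..6) in the first ordering, then rewrite the second ordering as that position sequence:
positions: 18→1, 26→2, 11→3, 17→4, 29→5, 1→6
second ordering as positions: [6, 1, 2, 5, 4, 3]
Discordant pairs = inversions in this position sequence.
6: 1, 2, 5, 4, 3 → 5
1: 0
2: 0
5: 4, 3 → 2
4: 3 → 1
3: 0
Total: 5 + 0 + 0 + 2 + 1 + 0 = 8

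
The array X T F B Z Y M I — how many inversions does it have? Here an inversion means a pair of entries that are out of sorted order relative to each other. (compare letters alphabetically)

16

Sweep left to right; for each value list the smaller values that follow it:
X: 5
T: 4
F: 1
B: 0
Z: 3
Y: 2
M: 1
I: 0
Sum: 5 + 4 + 1 + 0 + 3 + 2 + 1 + 0 = 16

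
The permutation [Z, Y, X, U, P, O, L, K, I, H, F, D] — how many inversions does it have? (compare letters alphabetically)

Sweep left to right; for each value list the smaller values that follow it:
Z → Y, X, U, P, O, L, K, I, H, F, D → 11
Y → X, U, P, O, L, K, I, H, F, D → 10
X → U, P, O, L, K, I, H, F, D → 9
U → P, O, L, K, I, H, F, D → 8
P → O, L, K, I, H, F, D → 7
O → L, K, I, H, F, D → 6
L → K, I, H, F, D → 5
K → I, H, F, D → 4
I → H, F, D → 3
H → F, D → 2
F → D → 1
D → none → 0
Sum: 11 + 10 + 9 + 8 + 7 + 6 + 5 + 4 + 3 + 2 + 1 + 0 = 66

66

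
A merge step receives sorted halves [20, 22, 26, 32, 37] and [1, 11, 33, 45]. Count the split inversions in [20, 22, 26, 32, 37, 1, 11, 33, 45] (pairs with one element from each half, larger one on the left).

For each element r of the right run, count left-run elements greater than r:
r = 1: 20, 22, 26, 32, 37 → 5
r = 11: 20, 22, 26, 32, 37 → 5
r = 33: 37 → 1
r = 45: none → 0
Cross-inversions: 5 + 5 + 1 + 0 = 11

11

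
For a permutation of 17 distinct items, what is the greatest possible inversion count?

136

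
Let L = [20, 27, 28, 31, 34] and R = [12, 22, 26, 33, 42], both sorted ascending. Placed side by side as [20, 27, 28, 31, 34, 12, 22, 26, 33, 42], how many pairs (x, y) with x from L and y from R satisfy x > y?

Count, for every r in R, how many entries of L exceed r:
r = 12: 20, 27, 28, 31, 34 → 5
r = 22: 27, 28, 31, 34 → 4
r = 26: 27, 28, 31, 34 → 4
r = 33: 34 → 1
r = 42: none → 0
Cross-inversions: 5 + 4 + 4 + 1 + 0 = 14

14 cross-inversions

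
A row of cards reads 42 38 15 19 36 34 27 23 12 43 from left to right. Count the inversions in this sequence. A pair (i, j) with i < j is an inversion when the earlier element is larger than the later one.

27

Count, for each position, how many later elements it exceeds:
42: 8
38: 7
15: 1
19: 1
36: 4
34: 3
27: 2
23: 1
12: 0
43: 0
Sum: 8 + 7 + 1 + 1 + 4 + 3 + 2 + 1 + 0 + 0 = 27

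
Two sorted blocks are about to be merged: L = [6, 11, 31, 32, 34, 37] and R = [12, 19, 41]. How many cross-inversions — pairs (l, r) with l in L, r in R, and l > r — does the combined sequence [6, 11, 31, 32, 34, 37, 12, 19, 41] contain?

Count, for every r in R, how many entries of L exceed r:
r = 12: 31, 32, 34, 37 → 4
r = 19: 31, 32, 34, 37 → 4
r = 41: none → 0
Cross-inversions: 4 + 4 + 0 = 8

There are 8 cross-inversions.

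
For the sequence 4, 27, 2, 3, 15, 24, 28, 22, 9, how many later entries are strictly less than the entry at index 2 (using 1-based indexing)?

The element at index 2 is 27.
Elements after it: 2, 3, 15, 24, 28, 22, 9
Those smaller than 27: 2, 3, 15, 24, 22, 9

6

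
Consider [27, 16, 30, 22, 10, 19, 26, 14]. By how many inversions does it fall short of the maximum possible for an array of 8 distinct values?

Maximum inversions for 8 distinct elements is C(8, 2) = 8·7/2 = 28.
Current inversions — for each element, count later smaller elements:
27: 6
16: 2
30: 5
22: 3
10: 0
19: 1
26: 1
14: 0
Current total: 6 + 2 + 5 + 3 + 0 + 1 + 1 + 0 = 18
Shortfall: 28 − 18 = 10

10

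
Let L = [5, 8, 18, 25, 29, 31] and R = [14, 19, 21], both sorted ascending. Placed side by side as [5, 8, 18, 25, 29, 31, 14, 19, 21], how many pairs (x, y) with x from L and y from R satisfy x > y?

10

Count, for every r in R, how many entries of L exceed r:
r = 14: 18, 25, 29, 31 → 4
r = 19: 25, 29, 31 → 3
r = 21: 25, 29, 31 → 3
Cross-inversions: 4 + 3 + 3 = 10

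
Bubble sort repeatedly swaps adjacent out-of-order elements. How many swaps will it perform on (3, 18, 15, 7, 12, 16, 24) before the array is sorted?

Each adjacent swap fixes exactly one inversion, so the minimum swap count equals the number of inversions.
Count inversions — for each element, later elements that are smaller:
3: none → 0
18: 15, 7, 12, 16 → 4
15: 7, 12 → 2
7: none → 0
12: none → 0
16: none → 0
24: none → 0
Total inversions: 0 + 4 + 2 + 0 + 0 + 0 + 0 = 6

6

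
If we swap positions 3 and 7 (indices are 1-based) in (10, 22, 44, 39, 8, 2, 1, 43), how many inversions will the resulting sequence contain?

10 inversions

Positions 3 and 7 hold 44 and 1; after swapping, the array is [10, 22, 1, 39, 8, 2, 44, 43].
Element-by-element contributions:
10 → 1, 8, 2 → 3
22 → 1, 8, 2 → 3
1 → none → 0
39 → 8, 2 → 2
8 → 2 → 1
2 → none → 0
44 → 43 → 1
43 → none → 0
Sum: 3 + 3 + 0 + 2 + 1 + 0 + 1 + 0 = 10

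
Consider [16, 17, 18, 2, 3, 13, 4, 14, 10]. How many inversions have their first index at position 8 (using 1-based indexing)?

The element at index 8 is 14.
Elements after it: 10
Those smaller than 14: 10

1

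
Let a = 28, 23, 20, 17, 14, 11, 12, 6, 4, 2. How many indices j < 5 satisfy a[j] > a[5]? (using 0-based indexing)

5

The element at index 5 is 11.
Elements before it: 28, 23, 20, 17, 14
Those larger than 11: 28, 23, 20, 17, 14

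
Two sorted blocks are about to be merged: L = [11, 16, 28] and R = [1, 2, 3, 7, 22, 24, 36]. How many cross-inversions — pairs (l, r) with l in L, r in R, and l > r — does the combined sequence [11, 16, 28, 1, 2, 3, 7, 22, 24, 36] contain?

Count, for every r in R, how many entries of L exceed r:
r = 1: 11, 16, 28 → 3
r = 2: 11, 16, 28 → 3
r = 3: 11, 16, 28 → 3
r = 7: 11, 16, 28 → 3
r = 22: 28 → 1
r = 24: 28 → 1
r = 36: none → 0
Cross-inversions: 3 + 3 + 3 + 3 + 1 + 1 + 0 = 14

14 cross-inversions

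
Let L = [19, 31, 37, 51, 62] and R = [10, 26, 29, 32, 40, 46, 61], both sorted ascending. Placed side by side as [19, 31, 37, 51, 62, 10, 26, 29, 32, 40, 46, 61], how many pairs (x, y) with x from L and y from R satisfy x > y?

21 split inversions

Count, for every r in R, how many entries of L exceed r:
r = 10: 19, 31, 37, 51, 62 → 5
r = 26: 31, 37, 51, 62 → 4
r = 29: 31, 37, 51, 62 → 4
r = 32: 37, 51, 62 → 3
r = 40: 51, 62 → 2
r = 46: 51, 62 → 2
r = 61: 62 → 1
Cross-inversions: 5 + 4 + 4 + 3 + 2 + 2 + 1 = 21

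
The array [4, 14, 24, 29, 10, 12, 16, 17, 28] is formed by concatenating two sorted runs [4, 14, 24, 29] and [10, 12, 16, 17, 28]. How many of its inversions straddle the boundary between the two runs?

Take each right-half value and tally the left-half values above it:
r = 10: 14, 24, 29 → 3
r = 12: 14, 24, 29 → 3
r = 16: 24, 29 → 2
r = 17: 24, 29 → 2
r = 28: 29 → 1
Cross-inversions: 3 + 3 + 2 + 2 + 1 = 11

Cross-inversions: 11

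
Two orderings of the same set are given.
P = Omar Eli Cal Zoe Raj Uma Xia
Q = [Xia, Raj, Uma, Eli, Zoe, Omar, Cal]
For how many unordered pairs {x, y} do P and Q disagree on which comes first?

17

Assign each item its position (1..7) in the first ordering, then rewrite the second ordering as that position sequence:
positions: Omar→1, Eli→2, Cal→3, Zoe→4, Raj→5, Uma→6, Xia→7
second ordering as positions: [7, 5, 6, 2, 4, 1, 3]
Discordant pairs = inversions in this position sequence.
7: 5, 6, 2, 4, 1, 3 → 6
5: 2, 4, 1, 3 → 4
6: 2, 4, 1, 3 → 4
2: 1 → 1
4: 1, 3 → 2
1: 0
3: 0
Total: 6 + 4 + 4 + 1 + 2 + 0 + 0 = 17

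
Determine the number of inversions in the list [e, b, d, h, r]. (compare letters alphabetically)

2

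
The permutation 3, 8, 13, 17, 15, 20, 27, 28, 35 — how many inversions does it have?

1

For each element, count later entries that are smaller:
3 → none → 0
8 → none → 0
13 → none → 0
17 → 15 → 1
15 → none → 0
20 → none → 0
27 → none → 0
28 → none → 0
35 → none → 0
Sum: 0 + 0 + 0 + 1 + 0 + 0 + 0 + 0 + 0 = 1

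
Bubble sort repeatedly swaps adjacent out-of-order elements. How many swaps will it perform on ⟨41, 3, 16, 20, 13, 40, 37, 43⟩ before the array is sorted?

Each adjacent swap fixes exactly one inversion, so the minimum swap count equals the number of inversions.
Count inversions — for each element, later elements that are smaller:
41: 3, 16, 20, 13, 40, 37 → 6
3: none → 0
16: 13 → 1
20: 13 → 1
13: none → 0
40: 37 → 1
37: none → 0
43: none → 0
Total inversions: 6 + 0 + 1 + 1 + 0 + 1 + 0 + 0 = 9

9 swaps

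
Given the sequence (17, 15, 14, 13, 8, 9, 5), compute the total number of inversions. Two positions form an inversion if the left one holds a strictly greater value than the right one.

20

For each element, count later entries that are smaller:
17: 6
15: 5
14: 4
13: 3
8: 1
9: 1
5: 0
Sum: 6 + 5 + 4 + 3 + 1 + 1 + 0 = 20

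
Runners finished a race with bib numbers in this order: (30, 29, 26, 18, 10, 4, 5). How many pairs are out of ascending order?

Element-by-element contributions:
30: 6
29: 5
26: 4
18: 3
10: 2
4: 0
5: 0
Sum: 6 + 5 + 4 + 3 + 2 + 0 + 0 = 20

There are 20 inversions.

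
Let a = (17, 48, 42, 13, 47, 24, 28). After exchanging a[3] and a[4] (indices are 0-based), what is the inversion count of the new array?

12

Positions 3 and 4 hold 13 and 47; after swapping, the array is [17, 48, 42, 47, 13, 24, 28].
Element-by-element contributions:
17 → 13 → 1
48 → 42, 47, 13, 24, 28 → 5
42 → 13, 24, 28 → 3
47 → 13, 24, 28 → 3
13 → none → 0
24 → none → 0
28 → none → 0
Sum: 1 + 5 + 3 + 3 + 0 + 0 + 0 = 12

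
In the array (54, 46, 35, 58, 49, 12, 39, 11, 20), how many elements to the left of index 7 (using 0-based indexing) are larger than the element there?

7 such elements

The element at index 7 is 11.
Elements before it: 54, 46, 35, 58, 49, 12, 39
Those larger than 11: 54, 46, 35, 58, 49, 12, 39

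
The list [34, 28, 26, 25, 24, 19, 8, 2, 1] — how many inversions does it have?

There are 36 inversions.

For each element, count later entries that are smaller:
34 → 28, 26, 25, 24, 19, 8, 2, 1 → 8
28 → 26, 25, 24, 19, 8, 2, 1 → 7
26 → 25, 24, 19, 8, 2, 1 → 6
25 → 24, 19, 8, 2, 1 → 5
24 → 19, 8, 2, 1 → 4
19 → 8, 2, 1 → 3
8 → 2, 1 → 2
2 → 1 → 1
1 → none → 0
Sum: 8 + 7 + 6 + 5 + 4 + 3 + 2 + 1 + 0 = 36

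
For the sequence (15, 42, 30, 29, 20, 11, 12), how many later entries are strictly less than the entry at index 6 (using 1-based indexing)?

The element at index 6 is 11.
Elements after it: 12
None of them are smaller than 11.

0 such elements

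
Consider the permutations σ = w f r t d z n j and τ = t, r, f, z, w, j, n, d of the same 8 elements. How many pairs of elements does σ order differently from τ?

Assign each item its position (1..8) in the first ordering, then rewrite the second ordering as that position sequence:
positions: w→1, f→2, r→3, t→4, d→5, z→6, n→7, j→8
second ordering as positions: [4, 3, 2, 6, 1, 8, 7, 5]
Discordant pairs = inversions in this position sequence.
4: 3, 2, 1 → 3
3: 2, 1 → 2
2: 1 → 1
6: 1, 5 → 2
1: 0
8: 7, 5 → 2
7: 5 → 1
5: 0
Total: 3 + 2 + 1 + 2 + 0 + 2 + 1 + 0 = 11

11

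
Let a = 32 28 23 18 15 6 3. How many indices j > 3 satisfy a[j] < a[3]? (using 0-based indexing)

3 such elements

The element at index 3 is 18.
Elements after it: 15, 6, 3
Those smaller than 18: 15, 6, 3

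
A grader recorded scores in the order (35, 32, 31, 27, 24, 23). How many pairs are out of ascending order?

15

Element-by-element contributions:
35 → 32, 31, 27, 24, 23 → 5
32 → 31, 27, 24, 23 → 4
31 → 27, 24, 23 → 3
27 → 24, 23 → 2
24 → 23 → 1
23 → none → 0
Sum: 5 + 4 + 3 + 2 + 1 + 0 = 15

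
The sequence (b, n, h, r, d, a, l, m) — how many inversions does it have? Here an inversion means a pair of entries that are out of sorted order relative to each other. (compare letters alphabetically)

13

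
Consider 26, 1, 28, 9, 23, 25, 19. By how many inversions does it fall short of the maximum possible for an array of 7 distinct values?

Maximum inversions for 7 distinct elements is C(7, 2) = 7·6/2 = 21.
Current inversions — for each element, count later smaller elements:
26: 5
1: 0
28: 4
9: 0
23: 1
25: 1
19: 0
Current total: 5 + 0 + 4 + 0 + 1 + 1 + 0 = 11
Shortfall: 21 − 11 = 10

10 inversions short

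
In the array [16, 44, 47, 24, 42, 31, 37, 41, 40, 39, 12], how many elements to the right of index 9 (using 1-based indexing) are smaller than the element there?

The element at index 9 is 40.
Elements after it: 39, 12
Those smaller than 40: 39, 12

2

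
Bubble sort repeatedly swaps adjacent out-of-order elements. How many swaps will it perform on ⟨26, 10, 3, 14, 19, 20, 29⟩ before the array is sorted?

6

Minimum adjacent swaps = number of inversions (each swap of adjacent out-of-order elements removes one inversion and no swap can remove more).
Count inversions — for each element, later elements that are smaller:
26: 10, 3, 14, 19, 20 → 5
10: 3 → 1
3: none → 0
14: none → 0
19: none → 0
20: none → 0
29: none → 0
Total inversions: 5 + 1 + 0 + 0 + 0 + 0 + 0 = 6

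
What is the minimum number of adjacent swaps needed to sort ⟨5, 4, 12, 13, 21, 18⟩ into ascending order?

2

Minimum adjacent swaps = number of inversions (each swap of adjacent out-of-order elements removes one inversion and no swap can remove more).
Count inversions — for each element, later elements that are smaller:
5: 4 → 1
4: none → 0
12: none → 0
13: none → 0
21: 18 → 1
18: none → 0
Total inversions: 1 + 0 + 0 + 0 + 1 + 0 = 2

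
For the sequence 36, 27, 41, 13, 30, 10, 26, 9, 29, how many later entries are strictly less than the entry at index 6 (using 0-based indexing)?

1 such element

The element at index 6 is 26.
Elements after it: 9, 29
Those smaller than 26: 9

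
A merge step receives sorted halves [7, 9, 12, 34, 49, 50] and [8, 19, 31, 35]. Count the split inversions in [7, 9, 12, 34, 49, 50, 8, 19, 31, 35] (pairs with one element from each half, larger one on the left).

13

For each element r of the right run, count left-run elements greater than r:
r = 8: 9, 12, 34, 49, 50 → 5
r = 19: 34, 49, 50 → 3
r = 31: 34, 49, 50 → 3
r = 35: 49, 50 → 2
Cross-inversions: 5 + 3 + 3 + 2 = 13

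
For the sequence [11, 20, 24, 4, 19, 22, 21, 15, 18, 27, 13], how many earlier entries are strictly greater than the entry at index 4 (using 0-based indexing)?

2

The element at index 4 is 19.
Elements before it: 11, 20, 24, 4
Those larger than 19: 20, 24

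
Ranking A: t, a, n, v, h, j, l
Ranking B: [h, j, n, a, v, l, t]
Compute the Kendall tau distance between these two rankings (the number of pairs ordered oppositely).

Assign each item its position (1..7) in the first ordering, then rewrite the second ordering as that position sequence:
positions: t→1, a→2, n→3, v→4, h→5, j→6, l→7
second ordering as positions: [5, 6, 3, 2, 4, 7, 1]
Discordant pairs = inversions in this position sequence.
5: 3, 2, 4, 1 → 4
6: 3, 2, 4, 1 → 4
3: 2, 1 → 2
2: 1 → 1
4: 1 → 1
7: 1 → 1
1: 0
Total: 4 + 4 + 2 + 1 + 1 + 1 + 0 = 13

Discordant pairs: 13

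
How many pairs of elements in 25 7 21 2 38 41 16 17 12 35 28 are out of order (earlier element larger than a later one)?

24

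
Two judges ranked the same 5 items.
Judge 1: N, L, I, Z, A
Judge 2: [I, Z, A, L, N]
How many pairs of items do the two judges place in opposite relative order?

7 discordant pairs

Assign each item its position (1..5) in the first ordering, then rewrite the second ordering as that position sequence:
positions: N→1, L→2, I→3, Z→4, A→5
second ordering as positions: [3, 4, 5, 2, 1]
Discordant pairs = inversions in this position sequence.
3: 2, 1 → 2
4: 2, 1 → 2
5: 2, 1 → 2
2: 1 → 1
1: 0
Total: 2 + 2 + 2 + 1 + 0 = 7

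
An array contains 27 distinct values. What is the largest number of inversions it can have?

351 inversions

The maximum occurs when the array is in strictly decreasing order: every one of the C(27, 2) pairs is inverted.
C(27, 2) = 27·26/2 = 351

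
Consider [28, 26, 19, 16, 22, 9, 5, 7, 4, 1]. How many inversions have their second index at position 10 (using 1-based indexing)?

9 such elements

The element at index 10 is 1.
Elements before it: 28, 26, 19, 16, 22, 9, 5, 7, 4
Those larger than 1: 28, 26, 19, 16, 22, 9, 5, 7, 4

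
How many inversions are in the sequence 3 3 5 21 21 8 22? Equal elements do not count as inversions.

2 out-of-order pairs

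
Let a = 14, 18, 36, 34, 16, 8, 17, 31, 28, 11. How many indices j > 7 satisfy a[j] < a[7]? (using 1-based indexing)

1

The element at index 7 is 17.
Elements after it: 31, 28, 11
Those smaller than 17: 11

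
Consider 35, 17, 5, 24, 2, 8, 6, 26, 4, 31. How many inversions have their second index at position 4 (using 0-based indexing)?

4

The element at index 4 is 2.
Elements before it: 35, 17, 5, 24
Those larger than 2: 35, 17, 5, 24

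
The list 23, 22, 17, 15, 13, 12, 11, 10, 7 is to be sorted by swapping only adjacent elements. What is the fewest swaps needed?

Each adjacent swap fixes exactly one inversion, so the minimum swap count equals the number of inversions.
Count inversions — for each element, later elements that are smaller:
23: 22, 17, 15, 13, 12, 11, 10, 7 → 8
22: 17, 15, 13, 12, 11, 10, 7 → 7
17: 15, 13, 12, 11, 10, 7 → 6
15: 13, 12, 11, 10, 7 → 5
13: 12, 11, 10, 7 → 4
12: 11, 10, 7 → 3
11: 10, 7 → 2
10: 7 → 1
7: none → 0
Total inversions: 8 + 7 + 6 + 5 + 4 + 3 + 2 + 1 + 0 = 36

36 adjacent swaps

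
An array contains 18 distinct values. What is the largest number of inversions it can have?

A reversed (strictly descending) arrangement makes every pair an inversion, giving C(18, 2) inversions.
C(18, 2) = 18·17/2 = 153

153 inversions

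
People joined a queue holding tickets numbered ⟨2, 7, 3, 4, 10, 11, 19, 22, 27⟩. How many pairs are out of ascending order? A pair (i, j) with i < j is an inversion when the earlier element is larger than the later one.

2 out-of-order pairs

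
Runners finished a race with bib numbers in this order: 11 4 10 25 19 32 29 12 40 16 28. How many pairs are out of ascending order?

Sweep left to right; for each value list the smaller values that follow it:
11 → 4, 10 → 2
4 → none → 0
10 → none → 0
25 → 19, 12, 16 → 3
19 → 12, 16 → 2
32 → 29, 12, 16, 28 → 4
29 → 12, 16, 28 → 3
12 → none → 0
40 → 16, 28 → 2
16 → none → 0
28 → none → 0
Sum: 2 + 0 + 0 + 3 + 2 + 4 + 3 + 0 + 2 + 0 + 0 = 16

16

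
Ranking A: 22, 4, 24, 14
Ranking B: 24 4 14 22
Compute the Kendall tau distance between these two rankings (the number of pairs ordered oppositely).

Assign each item its position (1..4) in the first ordering, then rewrite the second ordering as that position sequence:
positions: 22→1, 4→2, 24→3, 14→4
second ordering as positions: [3, 2, 4, 1]
Discordant pairs = inversions in this position sequence.
3: 2, 1 → 2
2: 1 → 1
4: 1 → 1
1: 0
Total: 2 + 1 + 1 + 0 = 4

4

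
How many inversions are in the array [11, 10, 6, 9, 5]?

9 inversions

Count, for each position, how many later elements it exceeds:
11 → 10, 6, 9, 5 → 4
10 → 6, 9, 5 → 3
6 → 5 → 1
9 → 5 → 1
5 → none → 0
Sum: 4 + 3 + 1 + 1 + 0 = 9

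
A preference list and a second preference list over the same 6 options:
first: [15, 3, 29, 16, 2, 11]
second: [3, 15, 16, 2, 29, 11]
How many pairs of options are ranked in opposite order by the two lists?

Pairs: 3

Assign each item its position (1..6) in the first ordering, then rewrite the second ordering as that position sequence:
positions: 15→1, 3→2, 29→3, 16→4, 2→5, 11→6
second ordering as positions: [2, 1, 4, 5, 3, 6]
Discordant pairs = inversions in this position sequence.
2: 1 → 1
1: 0
4: 3 → 1
5: 3 → 1
3: 0
6: 0
Total: 1 + 0 + 1 + 1 + 0 + 0 = 3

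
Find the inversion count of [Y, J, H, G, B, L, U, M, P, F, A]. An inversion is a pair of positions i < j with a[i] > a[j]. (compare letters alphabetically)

Count, for each position, how many later elements it exceeds:
Y: 10
J: 5
H: 4
G: 3
B: 1
L: 2
U: 4
M: 2
P: 2
F: 1
A: 0
Sum: 10 + 5 + 4 + 3 + 1 + 2 + 4 + 2 + 2 + 1 + 0 = 34

Inversions: 34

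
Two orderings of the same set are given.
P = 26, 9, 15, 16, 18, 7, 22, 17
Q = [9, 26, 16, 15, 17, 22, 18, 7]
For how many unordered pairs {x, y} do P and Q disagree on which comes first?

There are 7 disagreeing pairs.

Assign each item its position (1..8) in the first ordering, then rewrite the second ordering as that position sequence:
positions: 26→1, 9→2, 15→3, 16→4, 18→5, 7→6, 22→7, 17→8
second ordering as positions: [2, 1, 4, 3, 8, 7, 5, 6]
Discordant pairs = inversions in this position sequence.
2: 1 → 1
1: 0
4: 3 → 1
3: 0
8: 7, 5, 6 → 3
7: 5, 6 → 2
5: 0
6: 0
Total: 1 + 0 + 1 + 0 + 3 + 2 + 0 + 0 = 7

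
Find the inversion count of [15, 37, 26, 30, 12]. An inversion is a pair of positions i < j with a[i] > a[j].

6

Sweep left to right; for each value list the smaller values that follow it:
15: 1
37: 3
26: 1
30: 1
12: 0
Sum: 1 + 3 + 1 + 1 + 0 = 6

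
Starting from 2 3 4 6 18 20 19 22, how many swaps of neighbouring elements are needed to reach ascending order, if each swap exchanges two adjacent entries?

The minimum number of adjacent swaps to sort an array equals its inversion count, since every such swap removes exactly one inversion.
Count inversions — for each element, later elements that are smaller:
2: none → 0
3: none → 0
4: none → 0
6: none → 0
18: none → 0
20: 19 → 1
19: none → 0
22: none → 0
Total inversions: 0 + 0 + 0 + 0 + 0 + 1 + 0 + 0 = 1

1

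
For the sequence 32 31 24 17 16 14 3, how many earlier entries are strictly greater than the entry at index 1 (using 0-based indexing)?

The element at index 1 is 31.
Elements before it: 32
Those larger than 31: 32

1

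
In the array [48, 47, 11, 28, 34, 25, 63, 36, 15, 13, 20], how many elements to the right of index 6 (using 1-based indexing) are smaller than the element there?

The element at index 6 is 25.
Elements after it: 63, 36, 15, 13, 20
Those smaller than 25: 15, 13, 20

3 such elements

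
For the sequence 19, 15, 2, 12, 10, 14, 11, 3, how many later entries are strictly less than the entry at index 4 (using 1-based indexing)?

3

The element at index 4 is 12.
Elements after it: 10, 14, 11, 3
Those smaller than 12: 10, 11, 3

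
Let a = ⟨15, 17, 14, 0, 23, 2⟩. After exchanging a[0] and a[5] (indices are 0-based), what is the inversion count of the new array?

Positions 0 and 5 hold 15 and 2; after swapping, the array is [2, 17, 14, 0, 23, 15].
For each element, count later entries that are smaller:
2: 1
17: 3
14: 1
0: 0
23: 1
15: 0
Sum: 1 + 3 + 1 + 0 + 1 + 0 = 6

There are 6 inversions.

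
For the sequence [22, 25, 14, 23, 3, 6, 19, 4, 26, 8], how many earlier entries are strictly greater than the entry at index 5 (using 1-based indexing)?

The element at index 5 is 3.
Elements before it: 22, 25, 14, 23
Those larger than 3: 22, 25, 14, 23

4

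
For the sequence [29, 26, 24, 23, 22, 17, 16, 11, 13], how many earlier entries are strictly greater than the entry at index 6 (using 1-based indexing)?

The element at index 6 is 17.
Elements before it: 29, 26, 24, 23, 22
Those larger than 17: 29, 26, 24, 23, 22

5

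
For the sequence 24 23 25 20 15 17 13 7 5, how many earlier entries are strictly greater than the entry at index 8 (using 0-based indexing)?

8 such elements

The element at index 8 is 5.
Elements before it: 24, 23, 25, 20, 15, 17, 13, 7
Those larger than 5: 24, 23, 25, 20, 15, 17, 13, 7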